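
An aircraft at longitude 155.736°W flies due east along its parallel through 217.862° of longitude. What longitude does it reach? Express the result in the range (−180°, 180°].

62.126°E

Start at -155.736°; shift +217.862° → +62.126°.
+62.126° already lies in (−180°, 180°].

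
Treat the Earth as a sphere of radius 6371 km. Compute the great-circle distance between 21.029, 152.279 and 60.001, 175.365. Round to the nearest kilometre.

Δλ = 175.365 − 152.279 = 23.086°.
Δφ = 60.001 − 21.029 = 38.972°.
a = sin²(Δφ/2) + cos φ₁ · cos φ₂ · sin²(Δλ/2) = 0.129960.
c = 2·atan2(√a, √(1−a)) = 0.73761 rad → d = 6371·c ≈ 4699.29 km.

4699 km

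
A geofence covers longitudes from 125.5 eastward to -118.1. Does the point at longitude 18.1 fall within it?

Band width going east from +125.5° to -118.1°: ((-118.1 − 125.5) mod 360) = 116.4°.
Offset of +18.1° east of the west edge: ((18.1 − 125.5) mod 360) = 252.6°.
252.6° > 116.4° ⇒ outside.

No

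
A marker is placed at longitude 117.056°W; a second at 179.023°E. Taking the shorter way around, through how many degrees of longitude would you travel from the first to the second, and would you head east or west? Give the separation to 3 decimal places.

Raw difference: 179.023 − -117.056 = 296.079°.
Normalise into (−180°, 180°]: 296.079° − 360° = -63.921°.
Negative ⇒ the second point lies to the west; separation 63.921°.

63.921° west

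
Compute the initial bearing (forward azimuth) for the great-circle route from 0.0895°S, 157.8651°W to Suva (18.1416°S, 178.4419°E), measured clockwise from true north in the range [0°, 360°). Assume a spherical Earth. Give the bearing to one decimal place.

230.9°

Δλ = 178.4419 − -157.8651 = 336.3070°; wrapped into (−180°, 180°]: -23.6930°.
θ = atan2( sin Δλ · cos φ₂ , cos φ₁ · sin φ₂ − sin φ₁ · cos φ₂ · cos Δλ )
  = atan2(-0.38186, -0.31001) = -129.071° → normalised to [0°, 360°): 230.929°.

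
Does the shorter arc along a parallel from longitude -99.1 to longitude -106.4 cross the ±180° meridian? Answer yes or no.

Signed shortest Δλ = ((-106.4 − -99.1 + 180) mod 360) − 180 = -7.3°.
Going west by 7.3° from -99.1° reaches -106.4° without touching 180°.

No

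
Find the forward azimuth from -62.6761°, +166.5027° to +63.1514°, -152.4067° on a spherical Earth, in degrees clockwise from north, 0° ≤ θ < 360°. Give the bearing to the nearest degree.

Δλ = -152.4067 − 166.5027 = -318.9094°; wrapped into (−180°, 180°]: 41.0906°.
θ = atan2( sin Δλ · cos φ₂ , cos φ₁ · sin φ₂ − sin φ₁ · cos φ₂ · cos Δλ )
  = atan2(0.29684, 0.71195) = 22.633° → normalised to [0°, 360°): 22.633°.

23°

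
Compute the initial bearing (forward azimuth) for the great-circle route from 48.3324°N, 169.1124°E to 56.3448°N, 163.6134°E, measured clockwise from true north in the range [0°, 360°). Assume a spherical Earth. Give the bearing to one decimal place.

339.4°

Δλ = 163.6134 − 169.1124 = -5.4990°.
θ = atan2( sin Δλ · cos φ₂ , cos φ₁ · sin φ₂ − sin φ₁ · cos φ₂ · cos Δλ )
  = atan2(-0.05311, 0.14129) = -20.600° → normalised to [0°, 360°): 339.400°.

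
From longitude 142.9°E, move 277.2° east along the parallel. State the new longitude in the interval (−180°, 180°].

60.1°E

Start at +142.9°; shift +277.2° → +420.1°.
+420.1° lies outside (−180°, 180°]; subtract 360° → +60.1°.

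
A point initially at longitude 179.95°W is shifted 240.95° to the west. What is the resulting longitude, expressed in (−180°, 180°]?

60.90°W

Start at -179.95°; shift −240.95° → -420.90°.
-420.90° lies outside (−180°, 180°]; add 360° → -60.90°.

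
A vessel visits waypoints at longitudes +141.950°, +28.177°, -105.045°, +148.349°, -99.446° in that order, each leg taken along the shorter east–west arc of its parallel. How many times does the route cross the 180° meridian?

Leg 1: +141.950° → +28.177°, shortest Δλ = -113.773° (west) — does not cross 180°.
Leg 2: +28.177° → -105.045°, shortest Δλ = -133.222° (west) — does not cross 180°.
Leg 3: -105.045° → +148.349°, shortest Δλ = -106.606° (west) — crosses 180°.
Leg 4: +148.349° → -99.446°, shortest Δλ = 112.205° (east) — crosses 180°.
Total crossings: 2.

2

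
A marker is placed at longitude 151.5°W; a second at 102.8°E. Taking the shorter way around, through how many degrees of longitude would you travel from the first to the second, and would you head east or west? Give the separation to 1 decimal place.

Raw difference: 102.8 − -151.5 = 254.3°.
Normalise into (−180°, 180°]: 254.3° − 360° = -105.7°.
Negative ⇒ the second point lies to the west; separation 105.7°.

105.7° west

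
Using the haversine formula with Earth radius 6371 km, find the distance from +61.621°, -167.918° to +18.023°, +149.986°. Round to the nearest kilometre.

5847 km

Δλ = 149.986 − -167.918 = 317.904°; wrapped into (−180°, 180°]: -42.096°.
Δφ = 18.023 − 61.621 = -43.598°.
a = sin²(Δφ/2) + cos φ₁ · cos φ₂ · sin²(Δλ/2) = 0.196202.
c = 2·atan2(√a, √(1−a)) = 0.91777 rad → d = 6371·c ≈ 5847.09 km.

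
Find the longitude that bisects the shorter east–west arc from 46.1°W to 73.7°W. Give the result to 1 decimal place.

Signed shortest Δλ from -46.1° to -73.7° is -27.6°.
Midpoint longitude = -46.1° + (-27.6°)/2 = -46.1° − 13.8° = -59.9°.

59.9°W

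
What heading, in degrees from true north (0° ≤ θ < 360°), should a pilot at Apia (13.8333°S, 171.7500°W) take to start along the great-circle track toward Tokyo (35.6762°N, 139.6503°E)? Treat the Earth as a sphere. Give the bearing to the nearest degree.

319°

Δλ = 139.6503 − -171.7500 = 311.4003°; wrapped into (−180°, 180°]: -48.5997°.
θ = atan2( sin Δλ · cos φ₂ , cos φ₁ · sin φ₂ − sin φ₁ · cos φ₂ · cos Δλ )
  = atan2(-0.60933, 0.69473) = -41.253° → normalised to [0°, 360°): 318.747°.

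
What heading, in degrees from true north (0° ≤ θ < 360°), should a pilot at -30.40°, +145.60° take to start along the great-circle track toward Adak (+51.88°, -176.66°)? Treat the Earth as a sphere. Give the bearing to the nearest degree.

Δλ = -176.66 − 145.60 = -322.26°; wrapped into (−180°, 180°]: 37.74°.
θ = atan2( sin Δλ · cos φ₂ , cos φ₁ · sin φ₂ − sin φ₁ · cos φ₂ · cos Δλ )
  = atan2(0.37784, 0.92559) = 22.206° → normalised to [0°, 360°): 22.206°.

22°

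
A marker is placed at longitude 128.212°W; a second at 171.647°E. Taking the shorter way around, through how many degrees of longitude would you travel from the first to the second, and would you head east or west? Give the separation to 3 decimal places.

Raw difference: 171.647 − -128.212 = 299.859°.
Normalise into (−180°, 180°]: 299.859° − 360° = -60.141°.
Negative ⇒ the second point lies to the west; separation 60.141°.

60.141° west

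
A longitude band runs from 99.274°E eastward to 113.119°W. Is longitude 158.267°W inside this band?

Yes

Band width going east from +99.274° to -113.119°: ((-113.119 − 99.274) mod 360) = 147.607°.
Offset of -158.267° east of the west edge: ((-158.267 − 99.274) mod 360) = 102.459°.
102.459° ≤ 147.607° ⇒ inside.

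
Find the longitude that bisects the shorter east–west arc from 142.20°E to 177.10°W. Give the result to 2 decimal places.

Signed shortest Δλ from +142.20° to -177.10° is +40.70°.
Midpoint longitude = +142.20° + (+40.70°)/2 = +142.20° + 20.35° = +162.55°.
(The naïve average (+142.20 + -177.10)/2 = -17.45° is on the wrong side of the globe.)

162.55°E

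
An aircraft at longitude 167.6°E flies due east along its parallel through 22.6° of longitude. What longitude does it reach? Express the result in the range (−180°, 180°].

Start at +167.6°; shift +22.6° → +190.2°.
+190.2° lies outside (−180°, 180°]; subtract 360° → -169.8°.

169.8°W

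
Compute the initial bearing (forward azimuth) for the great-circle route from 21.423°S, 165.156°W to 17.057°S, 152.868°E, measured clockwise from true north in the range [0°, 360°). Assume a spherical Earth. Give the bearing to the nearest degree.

269°

Δλ = 152.868 − -165.156 = 318.024°; wrapped into (−180°, 180°]: -41.976°.
θ = atan2( sin Δλ · cos φ₂ , cos φ₁ · sin φ₂ − sin φ₁ · cos φ₂ · cos Δλ )
  = atan2(-0.63940, -0.01346) = -91.206° → normalised to [0°, 360°): 268.794°.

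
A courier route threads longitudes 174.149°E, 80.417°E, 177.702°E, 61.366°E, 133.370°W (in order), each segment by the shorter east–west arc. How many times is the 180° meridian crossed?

1

Leg 1: +174.149° → +80.417°, shortest Δλ = -93.732° (west) — does not cross 180°.
Leg 2: +80.417° → +177.702°, shortest Δλ = 97.285° (east) — does not cross 180°.
Leg 3: +177.702° → +61.366°, shortest Δλ = -116.336° (west) — does not cross 180°.
Leg 4: +61.366° → -133.370°, shortest Δλ = 165.264° (east) — crosses 180°.
Total crossings: 1.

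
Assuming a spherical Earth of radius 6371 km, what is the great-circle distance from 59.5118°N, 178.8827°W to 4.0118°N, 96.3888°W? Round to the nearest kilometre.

Δλ = -96.3888 − -178.8827 = 82.4939°.
Δφ = 4.0118 − 59.5118 = -55.5000°.
a = sin²(Δφ/2) + cos φ₁ · cos φ₂ · sin²(Δλ/2) = 0.436798.
c = 2·atan2(√a, √(1−a)) = 1.44405 rad → d = 6371·c ≈ 9200.07 km.

9200 km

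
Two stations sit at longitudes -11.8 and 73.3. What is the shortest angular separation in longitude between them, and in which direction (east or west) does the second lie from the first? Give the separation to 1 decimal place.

Raw difference: 73.3 − -11.8 = 85.1°.
Normalise into (−180°, 180°]: 85.1° stays 85.1°.
Positive ⇒ the second point lies to the east; separation 85.1°.

85.1° east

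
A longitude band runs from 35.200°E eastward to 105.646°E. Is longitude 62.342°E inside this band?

Band width going east from +35.200° to +105.646°: ((105.646 − 35.200) mod 360) = 70.446°.
Offset of +62.342° east of the west edge: ((62.342 − 35.200) mod 360) = 27.142°.
27.142° ≤ 70.446° ⇒ inside.

Yes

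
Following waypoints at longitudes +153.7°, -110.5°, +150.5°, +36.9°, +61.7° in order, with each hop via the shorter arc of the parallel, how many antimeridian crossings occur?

Leg 1: +153.7° → -110.5°, shortest Δλ = 95.8° (east) — crosses 180°.
Leg 2: -110.5° → +150.5°, shortest Δλ = -99.0° (west) — crosses 180°.
Leg 3: +150.5° → +36.9°, shortest Δλ = -113.6° (west) — does not cross 180°.
Leg 4: +36.9° → +61.7°, shortest Δλ = 24.8° (east) — does not cross 180°.
Total crossings: 2.

2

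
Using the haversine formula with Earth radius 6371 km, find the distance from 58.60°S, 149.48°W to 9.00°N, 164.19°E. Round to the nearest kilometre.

Δλ = 164.19 − -149.48 = 313.67°; wrapped into (−180°, 180°]: -46.33°.
Δφ = 9.00 − -58.60 = 67.60°.
a = sin²(Δφ/2) + cos φ₁ · cos φ₂ · sin²(Δλ/2) = 0.389097.
c = 2·atan2(√a, √(1−a)) = 1.34713 rad → d = 6371·c ≈ 8582.57 km.

8583 km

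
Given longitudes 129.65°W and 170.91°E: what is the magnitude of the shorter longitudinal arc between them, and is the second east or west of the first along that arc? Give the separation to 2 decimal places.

Raw difference: 170.91 − -129.65 = 300.56°.
Normalise into (−180°, 180°]: 300.56° − 360° = -59.44°.
Negative ⇒ the second point lies to the west; separation 59.44°.

59.44° west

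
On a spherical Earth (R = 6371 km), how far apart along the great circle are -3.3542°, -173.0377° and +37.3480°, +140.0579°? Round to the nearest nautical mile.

Δλ = 140.0579 − -173.0377 = 313.0956°; wrapped into (−180°, 180°]: -46.9044°.
Δφ = 37.3480 − -3.3542 = 40.7022°.
a = sin²(Δφ/2) + cos φ₁ · cos φ₂ · sin²(Δλ/2) = 0.246645.
c = 2·atan2(√a, √(1−a)) = 1.03943 rad → d = 6371·c ≈ 6622.22 km ≈ 3575.71 nmi.

3576 nmi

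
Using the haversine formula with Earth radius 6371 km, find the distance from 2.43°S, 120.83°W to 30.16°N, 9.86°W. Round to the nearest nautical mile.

Δλ = -9.86 − -120.83 = 110.97°.
Δφ = 30.16 − -2.43 = 32.59°.
a = sin²(Δφ/2) + cos φ₁ · cos φ₂ · sin²(Δλ/2) = 0.665228.
c = 2·atan2(√a, √(1−a)) = 1.90758 rad → d = 6371·c ≈ 12153.21 km ≈ 6562.21 nmi.

6562 nmi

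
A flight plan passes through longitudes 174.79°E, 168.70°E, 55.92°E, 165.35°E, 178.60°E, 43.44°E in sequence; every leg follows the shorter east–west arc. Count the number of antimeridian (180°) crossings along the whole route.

0

Leg 1: +174.79° → +168.70°, shortest Δλ = -6.09° (west) — does not cross 180°.
Leg 2: +168.70° → +55.92°, shortest Δλ = -112.78° (west) — does not cross 180°.
Leg 3: +55.92° → +165.35°, shortest Δλ = 109.43° (east) — does not cross 180°.
Leg 4: +165.35° → +178.60°, shortest Δλ = 13.25° (east) — does not cross 180°.
Leg 5: +178.60° → +43.44°, shortest Δλ = -135.16° (west) — does not cross 180°.
Total crossings: 0.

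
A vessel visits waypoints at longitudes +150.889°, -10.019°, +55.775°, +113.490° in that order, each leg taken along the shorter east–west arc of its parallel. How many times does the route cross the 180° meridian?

0

Leg 1: +150.889° → -10.019°, shortest Δλ = -160.908° (west) — does not cross 180°.
Leg 2: -10.019° → +55.775°, shortest Δλ = 65.794° (east) — does not cross 180°.
Leg 3: +55.775° → +113.490°, shortest Δλ = 57.715° (east) — does not cross 180°.
Total crossings: 0.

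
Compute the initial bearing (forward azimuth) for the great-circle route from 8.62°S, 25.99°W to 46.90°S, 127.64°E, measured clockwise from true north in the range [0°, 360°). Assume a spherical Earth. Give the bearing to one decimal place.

159.5°

Δλ = 127.64 − -25.99 = 153.63°.
θ = atan2( sin Δλ · cos φ₂ , cos φ₁ · sin φ₂ − sin φ₁ · cos φ₂ · cos Δλ )
  = atan2(0.30349, -0.81367) = 159.545° → normalised to [0°, 360°): 159.545°.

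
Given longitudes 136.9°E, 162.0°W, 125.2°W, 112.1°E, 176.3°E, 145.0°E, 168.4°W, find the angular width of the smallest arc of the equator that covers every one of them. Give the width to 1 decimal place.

122.7°

Sort the longitudes: -168.4°, -162.0°, -125.2°, +112.1°, +136.9°, +145.0°, +176.3°.
Eastward gaps between consecutive values (wrapping around): 6.4°, 36.8°, 237.3°, 24.8°, 8.1°, 31.3°, 15.3°.
Largest gap = 237.3° ⇒ minimal covering band is its complement: 360° − 237.3° = 122.7°.
Band runs from +112.1° eastward to -125.2°, crossing the antimeridian.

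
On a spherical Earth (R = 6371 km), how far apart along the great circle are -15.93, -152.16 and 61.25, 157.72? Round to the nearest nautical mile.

5211 nmi

Δλ = 157.72 − -152.16 = 309.88°; wrapped into (−180°, 180°]: -50.12°.
Δφ = 61.25 − -15.93 = 77.18°.
a = sin²(Δφ/2) + cos φ₁ · cos φ₂ · sin²(Δλ/2) = 0.472035.
c = 2·atan2(√a, √(1−a)) = 1.51484 rad → d = 6371·c ≈ 9651.03 km ≈ 5211.14 nmi.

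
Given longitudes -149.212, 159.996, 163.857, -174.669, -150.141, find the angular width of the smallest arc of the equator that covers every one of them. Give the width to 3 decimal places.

50.792°

Sort the longitudes: -174.669°, -150.141°, -149.212°, +159.996°, +163.857°.
Eastward gaps between consecutive values (wrapping around): 24.528°, 0.929°, 309.208°, 3.861°, 21.474°.
Largest gap = 309.208° ⇒ minimal covering band is its complement: 360° − 309.208° = 50.792°.
Band runs from +159.996° eastward to -149.212°, crossing the antimeridian.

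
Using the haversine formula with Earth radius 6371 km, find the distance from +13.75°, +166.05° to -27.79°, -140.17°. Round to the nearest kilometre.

Δλ = -140.17 − 166.05 = -306.22°; wrapped into (−180°, 180°]: 53.78°.
Δφ = -27.79 − 13.75 = -41.54°.
a = sin²(Δφ/2) + cos φ₁ · cos φ₂ · sin²(Δλ/2) = 0.301531.
c = 2·atan2(√a, √(1−a)) = 1.16262 rad → d = 6371·c ≈ 7407.04 km.

7407 km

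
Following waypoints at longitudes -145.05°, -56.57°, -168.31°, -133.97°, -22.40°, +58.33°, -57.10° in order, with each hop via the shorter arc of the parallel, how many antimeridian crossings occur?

Leg 1: -145.05° → -56.57°, shortest Δλ = 88.48° (east) — does not cross 180°.
Leg 2: -56.57° → -168.31°, shortest Δλ = -111.74° (west) — does not cross 180°.
Leg 3: -168.31° → -133.97°, shortest Δλ = 34.34° (east) — does not cross 180°.
Leg 4: -133.97° → -22.40°, shortest Δλ = 111.57° (east) — does not cross 180°.
Leg 5: -22.40° → +58.33°, shortest Δλ = 80.73° (east) — does not cross 180°.
Leg 6: +58.33° → -57.10°, shortest Δλ = -115.43° (west) — does not cross 180°.
Total crossings: 0.

0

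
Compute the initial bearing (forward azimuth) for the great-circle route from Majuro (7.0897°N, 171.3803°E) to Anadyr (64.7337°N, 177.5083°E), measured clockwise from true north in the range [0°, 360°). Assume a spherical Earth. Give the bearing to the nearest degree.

3°

Δλ = 177.5083 − 171.3803 = 6.1280°.
θ = atan2( sin Δλ · cos φ₂ , cos φ₁ · sin φ₂ − sin φ₁ · cos φ₂ · cos Δλ )
  = atan2(0.04556, 0.84504) = 3.086° → normalised to [0°, 360°): 3.086°.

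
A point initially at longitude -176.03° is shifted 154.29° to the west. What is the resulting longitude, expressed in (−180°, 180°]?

Start at -176.03°; shift −154.29° → -330.32°.
-330.32° lies outside (−180°, 180°]; add 360° → +29.68°.

+29.68°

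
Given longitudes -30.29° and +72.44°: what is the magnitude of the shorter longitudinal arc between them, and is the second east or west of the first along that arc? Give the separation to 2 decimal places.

102.73° east

Raw difference: 72.44 − -30.29 = 102.73°.
Normalise into (−180°, 180°]: 102.73° stays 102.73°.
Positive ⇒ the second point lies to the east; separation 102.73°.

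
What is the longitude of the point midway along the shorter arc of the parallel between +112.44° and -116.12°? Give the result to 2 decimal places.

Signed shortest Δλ from +112.44° to -116.12° is +131.44°.
Midpoint longitude = +112.44° + (+131.44°)/2 = +112.44° + 65.72° = +178.16°.
(The naïve average (+112.44 + -116.12)/2 = -1.84° is on the wrong side of the globe.)

+178.16°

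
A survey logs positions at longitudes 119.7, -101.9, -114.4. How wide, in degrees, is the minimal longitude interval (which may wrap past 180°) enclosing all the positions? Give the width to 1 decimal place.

Sort the longitudes: -114.4°, -101.9°, +119.7°.
Eastward gaps between consecutive values (wrapping around): 12.5°, 221.6°, 125.9°.
Largest gap = 221.6° ⇒ minimal covering band is its complement: 360° − 221.6° = 138.4°.
Band runs from +119.7° eastward to -101.9°, crossing the antimeridian.

138.4°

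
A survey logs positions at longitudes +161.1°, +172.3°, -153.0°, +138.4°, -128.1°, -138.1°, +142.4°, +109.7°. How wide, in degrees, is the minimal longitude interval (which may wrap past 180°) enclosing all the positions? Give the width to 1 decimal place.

122.2°

Sort the longitudes: -153.0°, -138.1°, -128.1°, +109.7°, +138.4°, +142.4°, +161.1°, +172.3°.
Eastward gaps between consecutive values (wrapping around): 14.9°, 10.0°, 237.8°, 28.7°, 4.0°, 18.7°, 11.2°, 34.7°.
Largest gap = 237.8° ⇒ minimal covering band is its complement: 360° − 237.8° = 122.2°.
Band runs from +109.7° eastward to -128.1°, crossing the antimeridian.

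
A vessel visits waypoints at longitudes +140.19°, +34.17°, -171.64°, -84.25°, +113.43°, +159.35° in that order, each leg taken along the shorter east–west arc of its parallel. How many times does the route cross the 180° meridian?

2

Leg 1: +140.19° → +34.17°, shortest Δλ = -106.02° (west) — does not cross 180°.
Leg 2: +34.17° → -171.64°, shortest Δλ = 154.19° (east) — crosses 180°.
Leg 3: -171.64° → -84.25°, shortest Δλ = 87.39° (east) — does not cross 180°.
Leg 4: -84.25° → +113.43°, shortest Δλ = -162.32° (west) — crosses 180°.
Leg 5: +113.43° → +159.35°, shortest Δλ = 45.92° (east) — does not cross 180°.
Total crossings: 2.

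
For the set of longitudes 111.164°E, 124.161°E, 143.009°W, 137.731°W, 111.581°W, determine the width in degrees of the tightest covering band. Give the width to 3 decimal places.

Sort the longitudes: -143.009°, -137.731°, -111.581°, +111.164°, +124.161°.
Eastward gaps between consecutive values (wrapping around): 5.278°, 26.150°, 222.745°, 12.997°, 92.830°.
Largest gap = 222.745° ⇒ minimal covering band is its complement: 360° − 222.745° = 137.255°.
Band runs from +111.164° eastward to -111.581°, crossing the antimeridian.

137.255°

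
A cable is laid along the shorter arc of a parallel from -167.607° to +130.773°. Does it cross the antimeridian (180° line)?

Yes

Naïve |130.773 − -167.607| = 298.38° > 180°, so the shorter arc goes the other way round — across 180°.
Signed shortest Δλ = ((130.773 − -167.607 + 180) mod 360) − 180 = -61.62°.
Going west by 61.62° from -167.607° passes through 180° before reaching +130.773°.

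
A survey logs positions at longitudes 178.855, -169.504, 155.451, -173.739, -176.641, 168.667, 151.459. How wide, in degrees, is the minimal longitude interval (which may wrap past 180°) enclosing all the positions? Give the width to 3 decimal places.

39.037°

Sort the longitudes: -176.641°, -173.739°, -169.504°, +151.459°, +155.451°, +168.667°, +178.855°.
Eastward gaps between consecutive values (wrapping around): 2.902°, 4.235°, 320.963°, 3.992°, 13.216°, 10.188°, 4.504°.
Largest gap = 320.963° ⇒ minimal covering band is its complement: 360° − 320.963° = 39.037°.
Band runs from +151.459° eastward to -169.504°, crossing the antimeridian.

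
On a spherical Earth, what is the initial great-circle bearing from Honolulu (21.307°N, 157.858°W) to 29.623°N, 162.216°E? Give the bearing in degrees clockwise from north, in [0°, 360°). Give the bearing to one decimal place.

291.4°

Δλ = 162.216 − -157.858 = 320.074°; wrapped into (−180°, 180°]: -39.926°.
θ = atan2( sin Δλ · cos φ₂ , cos φ₁ · sin φ₂ − sin φ₁ · cos φ₂ · cos Δλ )
  = atan2(-0.55791, 0.21827) = -68.633° → normalised to [0°, 360°): 291.367°.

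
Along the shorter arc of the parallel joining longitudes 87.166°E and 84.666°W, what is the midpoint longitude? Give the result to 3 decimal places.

Signed shortest Δλ from +87.166° to -84.666° is -171.832°.
Midpoint longitude = +87.166° + (-171.832°)/2 = +87.166° − 85.916° = +1.250°.

1.250°E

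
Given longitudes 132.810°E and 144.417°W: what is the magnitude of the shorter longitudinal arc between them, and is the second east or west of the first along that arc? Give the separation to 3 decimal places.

Raw difference: -144.417 − 132.810 = -277.227°.
Normalise into (−180°, 180°]: -277.227° + 360° = 82.773°.
Positive ⇒ the second point lies to the east; separation 82.773°.

82.773° east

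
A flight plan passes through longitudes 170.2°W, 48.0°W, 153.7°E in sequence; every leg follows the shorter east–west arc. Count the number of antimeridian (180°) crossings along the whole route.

1

Leg 1: -170.2° → -48.0°, shortest Δλ = 122.2° (east) — does not cross 180°.
Leg 2: -48.0° → +153.7°, shortest Δλ = -158.3° (west) — crosses 180°.
Total crossings: 1.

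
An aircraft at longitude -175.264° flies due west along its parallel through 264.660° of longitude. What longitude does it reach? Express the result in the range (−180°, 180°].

-79.924°

Start at -175.264°; shift −264.660° → -439.924°.
-439.924° lies outside (−180°, 180°]; add 360° → -79.924°.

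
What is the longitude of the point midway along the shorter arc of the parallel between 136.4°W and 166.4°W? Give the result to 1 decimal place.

151.4°W

Signed shortest Δλ from -136.4° to -166.4° is -30.0°.
Midpoint longitude = -136.4° + (-30.0°)/2 = -136.4° − 15.0° = -151.4°.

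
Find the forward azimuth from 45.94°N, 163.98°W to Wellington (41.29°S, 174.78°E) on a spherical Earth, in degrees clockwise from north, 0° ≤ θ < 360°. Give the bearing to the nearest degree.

196°

Δλ = 174.78 − -163.98 = 338.76°; wrapped into (−180°, 180°]: -21.24°.
θ = atan2( sin Δλ · cos φ₂ , cos φ₁ · sin φ₂ − sin φ₁ · cos φ₂ · cos Δλ )
  = atan2(-0.27221, -0.96215) = -164.203° → normalised to [0°, 360°): 195.797°.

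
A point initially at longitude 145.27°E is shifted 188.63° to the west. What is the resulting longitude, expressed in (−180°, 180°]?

Start at +145.27°; shift −188.63° → -43.36°.
-43.36° already lies in (−180°, 180°].

43.36°W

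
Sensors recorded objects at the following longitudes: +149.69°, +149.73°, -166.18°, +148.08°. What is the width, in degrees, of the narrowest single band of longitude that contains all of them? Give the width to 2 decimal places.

45.74°

Sort the longitudes: -166.18°, +148.08°, +149.69°, +149.73°.
Eastward gaps between consecutive values (wrapping around): 314.26°, 1.61°, 0.04°, 44.09°.
Largest gap = 314.26° ⇒ minimal covering band is its complement: 360° − 314.26° = 45.74°.
Band runs from +148.08° eastward to -166.18°, crossing the antimeridian.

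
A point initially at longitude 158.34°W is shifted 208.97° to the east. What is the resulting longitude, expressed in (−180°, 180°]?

50.63°E

Start at -158.34°; shift +208.97° → +50.63°.
+50.63° already lies in (−180°, 180°].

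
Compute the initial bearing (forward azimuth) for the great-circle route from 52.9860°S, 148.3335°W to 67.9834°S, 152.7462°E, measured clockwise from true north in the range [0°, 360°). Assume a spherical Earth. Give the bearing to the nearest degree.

219°

Δλ = 152.7462 − -148.3335 = 301.0797°; wrapped into (−180°, 180°]: -58.9203°.
θ = atan2( sin Δλ · cos φ₂ , cos φ₁ · sin φ₂ − sin φ₁ · cos φ₂ · cos Δλ )
  = atan2(-0.32106, -0.40358) = -141.497° → normalised to [0°, 360°): 218.503°.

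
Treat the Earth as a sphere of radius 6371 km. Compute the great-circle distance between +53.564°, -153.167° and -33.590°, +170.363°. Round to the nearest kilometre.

Δλ = 170.363 − -153.167 = 323.530°; wrapped into (−180°, 180°]: -36.470°.
Δφ = -33.590 − 53.564 = -87.154°.
a = sin²(Δφ/2) + cos φ₁ · cos φ₂ · sin²(Δλ/2) = 0.523618.
c = 2·atan2(√a, √(1−a)) = 1.61805 rad → d = 6371·c ≈ 10308.60 km.

10309 km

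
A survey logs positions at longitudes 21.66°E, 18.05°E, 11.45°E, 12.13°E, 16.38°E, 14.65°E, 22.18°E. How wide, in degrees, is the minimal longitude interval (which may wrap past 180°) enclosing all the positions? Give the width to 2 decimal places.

10.73°

Sort the longitudes: +11.45°, +12.13°, +14.65°, +16.38°, +18.05°, +21.66°, +22.18°.
Eastward gaps between consecutive values (wrapping around): 0.68°, 2.52°, 1.73°, 1.67°, 3.61°, 0.52°, 349.27°.
Largest gap = 349.27° ⇒ minimal covering band is its complement: 360° − 349.27° = 10.73°.
Band runs from +11.45° eastward to +22.18°.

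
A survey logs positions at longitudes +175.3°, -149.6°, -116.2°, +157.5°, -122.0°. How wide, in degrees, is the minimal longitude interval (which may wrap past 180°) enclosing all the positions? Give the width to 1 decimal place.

Sort the longitudes: -149.6°, -122.0°, -116.2°, +157.5°, +175.3°.
Eastward gaps between consecutive values (wrapping around): 27.6°, 5.8°, 273.7°, 17.8°, 35.1°.
Largest gap = 273.7° ⇒ minimal covering band is its complement: 360° − 273.7° = 86.3°.
Band runs from +157.5° eastward to -116.2°, crossing the antimeridian.

86.3°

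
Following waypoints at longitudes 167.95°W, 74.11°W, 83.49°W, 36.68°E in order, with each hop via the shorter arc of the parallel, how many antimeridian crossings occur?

0

Leg 1: -167.95° → -74.11°, shortest Δλ = 93.84° (east) — does not cross 180°.
Leg 2: -74.11° → -83.49°, shortest Δλ = -9.38° (west) — does not cross 180°.
Leg 3: -83.49° → +36.68°, shortest Δλ = 120.17° (east) — does not cross 180°.
Total crossings: 0.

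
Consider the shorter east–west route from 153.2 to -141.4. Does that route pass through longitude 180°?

Naïve |-141.4 − 153.2| = 294.6° > 180°, so the shorter arc goes the other way round — across 180°.
Signed shortest Δλ = ((-141.4 − 153.2 + 180) mod 360) − 180 = 65.4°.
Going east by 65.4° from +153.2° passes through 180° before reaching -141.4°.

Yes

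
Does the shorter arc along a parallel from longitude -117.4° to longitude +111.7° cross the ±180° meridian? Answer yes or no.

Yes

Naïve |111.7 − -117.4| = 229.1° > 180°, so the shorter arc goes the other way round — across 180°.
Signed shortest Δλ = ((111.7 − -117.4 + 180) mod 360) − 180 = -130.9°.
Going west by 130.9° from -117.4° passes through 180° before reaching +111.7°.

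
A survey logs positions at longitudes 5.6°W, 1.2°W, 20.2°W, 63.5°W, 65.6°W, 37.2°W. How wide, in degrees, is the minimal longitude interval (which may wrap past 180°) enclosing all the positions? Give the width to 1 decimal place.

64.4°

Sort the longitudes: -65.6°, -63.5°, -37.2°, -20.2°, -5.6°, -1.2°.
Eastward gaps between consecutive values (wrapping around): 2.1°, 26.3°, 17.0°, 14.6°, 4.4°, 295.6°.
Largest gap = 295.6° ⇒ minimal covering band is its complement: 360° − 295.6° = 64.4°.
Band runs from -65.6° eastward to -1.2°.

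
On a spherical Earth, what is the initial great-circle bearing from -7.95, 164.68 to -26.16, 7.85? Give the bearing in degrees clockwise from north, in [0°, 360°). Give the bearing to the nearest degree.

Δλ = 7.85 − 164.68 = -156.83°.
θ = atan2( sin Δλ · cos φ₂ , cos φ₁ · sin φ₂ − sin φ₁ · cos φ₂ · cos Δλ )
  = atan2(-0.35316, -0.55077) = -147.332° → normalised to [0°, 360°): 212.668°.

213°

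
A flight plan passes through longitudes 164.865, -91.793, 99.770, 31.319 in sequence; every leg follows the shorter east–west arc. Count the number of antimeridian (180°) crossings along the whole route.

Leg 1: +164.865° → -91.793°, shortest Δλ = 103.342° (east) — crosses 180°.
Leg 2: -91.793° → +99.770°, shortest Δλ = -168.437° (west) — crosses 180°.
Leg 3: +99.770° → +31.319°, shortest Δλ = -68.451° (west) — does not cross 180°.
Total crossings: 2.

2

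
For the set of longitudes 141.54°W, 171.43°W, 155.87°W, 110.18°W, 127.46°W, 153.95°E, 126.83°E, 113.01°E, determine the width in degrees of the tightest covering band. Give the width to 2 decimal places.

Sort the longitudes: -171.43°, -155.87°, -141.54°, -127.46°, -110.18°, +113.01°, +126.83°, +153.95°.
Eastward gaps between consecutive values (wrapping around): 15.56°, 14.33°, 14.08°, 17.28°, 223.19°, 13.82°, 27.12°, 34.62°.
Largest gap = 223.19° ⇒ minimal covering band is its complement: 360° − 223.19° = 136.81°.
Band runs from +113.01° eastward to -110.18°, crossing the antimeridian.

136.81°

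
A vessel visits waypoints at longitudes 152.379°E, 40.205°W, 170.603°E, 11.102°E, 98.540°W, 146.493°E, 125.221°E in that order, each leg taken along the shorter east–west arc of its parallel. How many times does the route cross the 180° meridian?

3

Leg 1: +152.379° → -40.205°, shortest Δλ = 167.416° (east) — crosses 180°.
Leg 2: -40.205° → +170.603°, shortest Δλ = -149.192° (west) — crosses 180°.
Leg 3: +170.603° → +11.102°, shortest Δλ = -159.501° (west) — does not cross 180°.
Leg 4: +11.102° → -98.540°, shortest Δλ = -109.642° (west) — does not cross 180°.
Leg 5: -98.540° → +146.493°, shortest Δλ = -114.967° (west) — crosses 180°.
Leg 6: +146.493° → +125.221°, shortest Δλ = -21.272° (west) — does not cross 180°.
Total crossings: 3.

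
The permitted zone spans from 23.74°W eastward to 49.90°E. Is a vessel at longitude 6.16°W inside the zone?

Yes

Band width going east from -23.74° to +49.90°: ((49.90 − -23.74) mod 360) = 73.64°.
Offset of -6.16° east of the west edge: ((-6.16 − -23.74) mod 360) = 17.58°.
17.58° ≤ 73.64° ⇒ inside.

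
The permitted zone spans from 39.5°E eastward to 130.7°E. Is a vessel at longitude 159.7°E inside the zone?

No

Band width going east from +39.5° to +130.7°: ((130.7 − 39.5) mod 360) = 91.2°.
Offset of +159.7° east of the west edge: ((159.7 − 39.5) mod 360) = 120.2°.
120.2° > 91.2° ⇒ outside.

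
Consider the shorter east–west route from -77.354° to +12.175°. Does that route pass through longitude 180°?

Signed shortest Δλ = ((12.175 − -77.354 + 180) mod 360) − 180 = 89.529°.
Going east by 89.529° from -77.354° reaches +12.175° without touching 180°.

No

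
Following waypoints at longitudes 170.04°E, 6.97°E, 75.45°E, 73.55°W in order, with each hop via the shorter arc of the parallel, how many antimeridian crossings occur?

Leg 1: +170.04° → +6.97°, shortest Δλ = -163.07° (west) — does not cross 180°.
Leg 2: +6.97° → +75.45°, shortest Δλ = 68.48° (east) — does not cross 180°.
Leg 3: +75.45° → -73.55°, shortest Δλ = -149.0° (west) — does not cross 180°.
Total crossings: 0.

0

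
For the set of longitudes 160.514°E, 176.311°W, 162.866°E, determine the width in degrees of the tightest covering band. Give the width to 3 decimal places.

23.175°

Sort the longitudes: -176.311°, +160.514°, +162.866°.
Eastward gaps between consecutive values (wrapping around): 336.825°, 2.352°, 20.823°.
Largest gap = 336.825° ⇒ minimal covering band is its complement: 360° − 336.825° = 23.175°.
Band runs from +160.514° eastward to -176.311°, crossing the antimeridian.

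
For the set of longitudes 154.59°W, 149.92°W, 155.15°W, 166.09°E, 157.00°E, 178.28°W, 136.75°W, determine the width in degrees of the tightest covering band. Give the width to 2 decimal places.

Sort the longitudes: -178.28°, -155.15°, -154.59°, -149.92°, -136.75°, +157.00°, +166.09°.
Eastward gaps between consecutive values (wrapping around): 23.13°, 0.56°, 4.67°, 13.17°, 293.75°, 9.09°, 15.63°.
Largest gap = 293.75° ⇒ minimal covering band is its complement: 360° − 293.75° = 66.25°.
Band runs from +157.00° eastward to -136.75°, crossing the antimeridian.

66.25°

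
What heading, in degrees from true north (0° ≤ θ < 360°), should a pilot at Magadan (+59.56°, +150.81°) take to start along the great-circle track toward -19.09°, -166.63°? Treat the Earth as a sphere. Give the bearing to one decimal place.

Δλ = -166.63 − 150.81 = -317.44°; wrapped into (−180°, 180°]: 42.56°.
θ = atan2( sin Δλ · cos φ₂ , cos φ₁ · sin φ₂ − sin φ₁ · cos φ₂ · cos Δλ )
  = atan2(0.63917, -0.76581) = 140.151° → normalised to [0°, 360°): 140.151°.

140.2°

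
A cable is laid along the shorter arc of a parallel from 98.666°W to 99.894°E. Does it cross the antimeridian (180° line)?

Naïve |99.894 − -98.666| = 198.56° > 180°, so the shorter arc goes the other way round — across 180°.
Signed shortest Δλ = ((99.894 − -98.666 + 180) mod 360) − 180 = -161.44°.
Going west by 161.44° from -98.666° passes through 180° before reaching +99.894°.

Yes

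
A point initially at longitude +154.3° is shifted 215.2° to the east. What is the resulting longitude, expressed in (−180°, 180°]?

+9.5°

Start at +154.3°; shift +215.2° → +369.5°.
+369.5° lies outside (−180°, 180°]; subtract 360° → +9.5°.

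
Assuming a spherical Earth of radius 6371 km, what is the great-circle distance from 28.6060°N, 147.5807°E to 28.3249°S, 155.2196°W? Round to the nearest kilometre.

Δλ = -155.2196 − 147.5807 = -302.8003°; wrapped into (−180°, 180°]: 57.1997°.
Δφ = -28.3249 − 28.6060 = -56.9309°.
a = sin²(Δφ/2) + cos φ₁ · cos φ₂ · sin²(Δλ/2) = 0.404262.
c = 2·atan2(√a, √(1−a)) = 1.37813 rad → d = 6371·c ≈ 8780.06 km.

8780 km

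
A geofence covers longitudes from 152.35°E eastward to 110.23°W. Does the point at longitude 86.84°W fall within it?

Band width going east from +152.35° to -110.23°: ((-110.23 − 152.35) mod 360) = 97.42°.
Offset of -86.84° east of the west edge: ((-86.84 − 152.35) mod 360) = 120.81°.
120.81° > 97.42° ⇒ outside.

No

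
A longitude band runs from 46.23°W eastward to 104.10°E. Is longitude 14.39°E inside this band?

Band width going east from -46.23° to +104.10°: ((104.10 − -46.23) mod 360) = 150.33°.
Offset of +14.39° east of the west edge: ((14.39 − -46.23) mod 360) = 60.62°.
60.62° ≤ 150.33° ⇒ inside.

Yes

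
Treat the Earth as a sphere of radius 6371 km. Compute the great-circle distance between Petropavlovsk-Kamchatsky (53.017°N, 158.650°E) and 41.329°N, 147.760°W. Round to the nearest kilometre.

Δλ = -147.760 − 158.650 = -306.410°; wrapped into (−180°, 180°]: 53.590°.
Δφ = 41.329 − 53.017 = -11.688°.
a = sin²(Δφ/2) + cos φ₁ · cos φ₂ · sin²(Δλ/2) = 0.102171.
c = 2·atan2(√a, √(1−a)) = 0.65070 rad → d = 6371·c ≈ 4145.62 km.

4146 km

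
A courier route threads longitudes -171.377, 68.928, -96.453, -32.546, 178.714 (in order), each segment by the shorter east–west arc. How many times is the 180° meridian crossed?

2

Leg 1: -171.377° → +68.928°, shortest Δλ = -119.695° (west) — crosses 180°.
Leg 2: +68.928° → -96.453°, shortest Δλ = -165.381° (west) — does not cross 180°.
Leg 3: -96.453° → -32.546°, shortest Δλ = 63.907° (east) — does not cross 180°.
Leg 4: -32.546° → +178.714°, shortest Δλ = -148.74° (west) — crosses 180°.
Total crossings: 2.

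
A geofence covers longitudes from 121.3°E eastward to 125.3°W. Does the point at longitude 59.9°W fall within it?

Band width going east from +121.3° to -125.3°: ((-125.3 − 121.3) mod 360) = 113.4°.
Offset of -59.9° east of the west edge: ((-59.9 − 121.3) mod 360) = 178.8°.
178.8° > 113.4° ⇒ outside.

No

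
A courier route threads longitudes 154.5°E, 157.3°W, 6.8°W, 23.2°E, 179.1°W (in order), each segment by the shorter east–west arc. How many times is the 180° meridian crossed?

Leg 1: +154.5° → -157.3°, shortest Δλ = 48.2° (east) — crosses 180°.
Leg 2: -157.3° → -6.8°, shortest Δλ = 150.5° (east) — does not cross 180°.
Leg 3: -6.8° → +23.2°, shortest Δλ = 30.0° (east) — does not cross 180°.
Leg 4: +23.2° → -179.1°, shortest Δλ = 157.7° (east) — crosses 180°.
Total crossings: 2.

2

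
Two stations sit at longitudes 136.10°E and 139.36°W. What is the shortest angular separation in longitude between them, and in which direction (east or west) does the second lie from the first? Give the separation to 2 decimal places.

Raw difference: -139.36 − 136.10 = -275.46°.
Normalise into (−180°, 180°]: -275.46° + 360° = 84.54°.
Positive ⇒ the second point lies to the east; separation 84.54°.

84.54° east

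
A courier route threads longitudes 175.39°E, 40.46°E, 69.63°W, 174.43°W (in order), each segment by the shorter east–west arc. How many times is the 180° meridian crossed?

Leg 1: +175.39° → +40.46°, shortest Δλ = -134.93° (west) — does not cross 180°.
Leg 2: +40.46° → -69.63°, shortest Δλ = -110.09° (west) — does not cross 180°.
Leg 3: -69.63° → -174.43°, shortest Δλ = -104.8° (west) — does not cross 180°.
Total crossings: 0.

0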